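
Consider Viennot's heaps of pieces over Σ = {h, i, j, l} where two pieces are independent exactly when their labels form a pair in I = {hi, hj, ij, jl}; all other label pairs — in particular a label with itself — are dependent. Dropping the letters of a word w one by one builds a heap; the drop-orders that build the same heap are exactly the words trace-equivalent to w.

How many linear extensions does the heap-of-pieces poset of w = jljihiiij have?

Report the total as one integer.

420

drop 0:j onto floor
drop 1:l onto floor
drop 2:j onto {0:j}
drop 3:i onto {1:l}
drop 4:h onto {1:l}
drop 5:i onto {3:i}
drop 6:i onto {5:i}
drop 7:i onto {6:i}
drop 8:j onto {2:j}
ground layer = {0:j, 1:l}
drop-orders for the pieces not yet dropped (sum over which currently-grounded one goes next):
  1 to go: {4} 1  {7} 1  {8} 1
  2 to go: {2,8} 1  {4,7} 2  {4,8} 2  {6,7} 1  {7,8} 2
  3 to go: {0,2,8} 1  {2,4,8} 3  {2,7,8} 3  {4,6,7} 3  {4,7,8} 6  {5,6,7} 1  {6,7,8} 3
  4 to go: {0,2,4,8} 4  {0,2,7,8} 4  {2,4,7,8} 12  {2,6,7,8} 6  {3,5,6,7} 1  {4,5,6,7} 4  {4,6,7,8} 12  {5,6,7,8} 4
  5 to go: {0,2,4,7,8} 20  {0,2,6,7,8} 10  {2,4,6,7,8} 30  {2,5,6,7,8} 10  {3,4,5,6,7} 5  {3,5,6,7,8} 5  {4,5,6,7,8} 20
  6 to go: {0,2,4,6,7,8} 60  {0,2,5,6,7,8} 20  {1,3,4,5,6,7} 5  {2,3,5,6,7,8} 15  {2,4,5,6,7,8} 60  {3,4,5,6,7,8} 30
  7 to go: {0,2,3,5,6,7,8} 35  {0,2,4,5,6,7,8} 140  {1,3,4,5,6,7,8} 35  {2,3,4,5,6,7,8} 105
  if 0:j drops first: 140 orders
  if 1:l drops first: 280 orders
heap linearizations: 420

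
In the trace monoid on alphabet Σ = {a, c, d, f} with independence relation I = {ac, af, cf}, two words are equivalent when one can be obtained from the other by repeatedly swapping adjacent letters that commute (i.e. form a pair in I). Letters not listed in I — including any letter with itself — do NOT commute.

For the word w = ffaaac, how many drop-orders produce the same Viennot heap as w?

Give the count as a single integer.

drop 0:f onto floor
drop 1:f onto {0:f}
drop 2:a onto floor
drop 3:a onto {2:a}
drop 4:a onto {3:a}
drop 5:c onto floor
ground layer = {0:f, 2:a, 5:c}
drop-orders for the pieces not yet dropped (sum over which currently-grounded one goes next):
  1 to go: {1} 1  {4} 1  {5} 1
  2 to go: {0,1} 1  {1,4} 2  {1,5} 2  {3,4} 1  {4,5} 2
  3 to go: {0,1,4} 3  {0,1,5} 3  {1,3,4} 3  {1,4,5} 6  {2,3,4} 1  {3,4,5} 3
  4 to go: {0,1,3,4} 6  {0,1,4,5} 12  {1,2,3,4} 4  {1,3,4,5} 12  {2,3,4,5} 4
  if 0:f drops first: 20 orders
  if 2:a drops first: 30 orders
  if 5:c drops first: 10 orders
heap linearizations: 60

60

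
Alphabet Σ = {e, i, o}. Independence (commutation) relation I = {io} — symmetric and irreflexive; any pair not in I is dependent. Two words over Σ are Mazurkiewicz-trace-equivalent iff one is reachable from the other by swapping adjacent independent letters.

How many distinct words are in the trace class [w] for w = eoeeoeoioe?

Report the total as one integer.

drop 0:e onto floor
drop 1:o onto {0:e}
drop 2:e onto {1:o}
drop 3:e onto {2:e}
drop 4:o onto {3:e}
drop 5:e onto {4:o}
drop 6:o onto {5:e}
drop 7:i onto {5:e}
drop 8:o onto {6:o}
drop 9:e onto {7:i, 8:o}
ground layer = {0:e}
drop-orders for the pieces not yet dropped (sum over which currently-grounded one goes next):
  1 to go: {9} 1
  2 to go: {7,9} 1  {8,9} 1
  3 to go: {6,8,9} 1  {7,8,9} 2
  4 to go: {6,7,8,9} 3
  5 to go: {5,6,7,8,9} 3
  6 to go: {4,5,6,7,8,9} 3
  7 to go: {3,4,5,6,7,8,9} 3
  8 to go: {2,3,4,5,6,7,8,9} 3
  if 0:e drops first: 3 orders

3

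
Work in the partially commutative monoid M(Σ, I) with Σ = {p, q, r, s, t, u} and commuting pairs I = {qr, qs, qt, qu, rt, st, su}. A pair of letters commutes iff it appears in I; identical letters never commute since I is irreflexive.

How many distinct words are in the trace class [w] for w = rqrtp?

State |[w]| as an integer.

#0=r has no predecessor
#1=q has no predecessor
#2=r depends on [0:r]
#3=t has no predecessor
#4=p depends on [1:q, 2:r, 3:t]
sources: [0:r, 1:q, 3:t]
N(rest) = Σ N(rest − s) over sources s of rest; N(one piece) = 1:
  size 1 → [4]=1
  size 2 → [1,4]=1  [2,4]=1  [3,4]=1
  size 3 → [0,2,4]=1  [1,2,4]=2  [1,3,4]=2  [2,3,4]=2
  first=0(r) contributes 6
  first=1(q) contributes 3
  first=3(t) contributes 3
|[w]| = 12

12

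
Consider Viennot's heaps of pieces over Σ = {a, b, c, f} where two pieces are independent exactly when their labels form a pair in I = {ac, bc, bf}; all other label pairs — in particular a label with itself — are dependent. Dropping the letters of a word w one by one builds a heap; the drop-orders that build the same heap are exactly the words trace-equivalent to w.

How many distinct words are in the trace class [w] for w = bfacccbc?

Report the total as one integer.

drop 0:b onto floor
drop 1:f onto floor
drop 2:a onto {0:b, 1:f}
drop 3:c onto {1:f}
drop 4:c onto {3:c}
drop 5:c onto {4:c}
drop 6:b onto {2:a}
drop 7:c onto {5:c}
ground layer = {0:b, 1:f}
drop-orders for the pieces not yet dropped (sum over which currently-grounded one goes next):
  1 to go: {6} 1  {7} 1
  2 to go: {2,6} 1  {5,7} 1  {6,7} 2
  3 to go: {0,2,6} 1  {2,6,7} 3  {4,5,7} 1  {5,6,7} 3
  4 to go: {0,2,6,7} 4  {2,5,6,7} 6  {3,4,5,7} 1  {4,5,6,7} 4
  5 to go: {0,2,5,6,7} 10  {2,4,5,6,7} 10  {3,4,5,6,7} 5
  6 to go: {0,2,4,5,6,7} 20  {2,3,4,5,6,7} 15
  if 0:b drops first: 15 orders
  if 1:f drops first: 35 orders
heap linearizations: 50

50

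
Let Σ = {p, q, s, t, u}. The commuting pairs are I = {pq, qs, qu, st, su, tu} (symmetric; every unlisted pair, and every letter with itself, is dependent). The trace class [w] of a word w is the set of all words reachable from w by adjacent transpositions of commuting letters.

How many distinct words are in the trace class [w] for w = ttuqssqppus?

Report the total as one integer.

1290

#0=t has no predecessor
#1=t depends on [0:t]
#2=u has no predecessor
#3=q depends on [1:t]
#4=s has no predecessor
#5=s depends on [4:s]
#6=q depends on [3:q]
#7=p depends on [1:t, 2:u, 5:s]
#8=p depends on [7:p]
#9=u depends on [8:p]
#10=s depends on [8:p]
sources: [0:t, 2:u, 4:s]
N(rest) = Σ N(rest − s) over sources s of rest; N(one piece) = 1:
  size 1 → [6]=1  [9]=1  [10]=1
  size 2 → [3,6]=1  [6,9]=2  [6,10]=2  [9,10]=2
  size 3 → [3,6,9]=3  [3,6,10]=3  [6,9,10]=6  [8,9,10]=2
  size 4 → [3,6,9,10]=12  [6,8,9,10]=8  [7,8,9,10]=2
  size 5 → [2,7,8,9,10]=2  [3,6,8,9,10]=20  [5,7,8,9,10]=2  [6,7,8,9,10]=10
  size 6 → [2,5,7,8,9,10]=4  [2,6,7,8,9,10]=12  [3,6,7,8,9,10]=30  [4,5,7,8,9,10]=2  [5,6,7,8,9,10]=12
  size 7 → [1,3,6,7,8,9,10]=30  [2,3,6,7,8,9,10]=42  [2,4,5,7,8,9,10]=6  [2,5,6,7,8,9,10]=28  [3,5,6,7,8,9,10]=42  [4,5,6,7,8,9,10]=14
  size 8 → [0,1,3,6,7,8,9,10]=30  [1,2,3,6,7,8,9,10]=72  [1,3,5,6,7,8,9,10]=72  [2,3,5,6,7,8,9,10]=112  [2,4,5,6,7,8,9,10]=48  [3,4,5,6,7,8,9,10]=56
  size 9 → [0,1,2,3,6,7,8,9,10]=102  [0,1,3,5,6,7,8,9,10]=102  [1,2,3,5,6,7,8,9,10]=256  [1,3,4,5,6,7,8,9,10]=128  [2,3,4,5,6,7,8,9,10]=216
  first=0(t) contributes 600
  first=2(u) contributes 230
  first=4(s) contributes 460
|[w]| = 1290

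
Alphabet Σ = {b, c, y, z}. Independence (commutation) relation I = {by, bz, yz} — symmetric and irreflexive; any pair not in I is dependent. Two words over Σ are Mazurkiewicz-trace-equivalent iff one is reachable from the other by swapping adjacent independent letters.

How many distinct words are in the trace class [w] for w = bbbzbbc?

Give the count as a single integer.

6

#0=b has no predecessor
#1=b depends on [0:b]
#2=b depends on [1:b]
#3=z has no predecessor
#4=b depends on [2:b]
#5=b depends on [4:b]
#6=c depends on [3:z, 5:b]
sources: [0:b, 3:z]
N(rest) = Σ N(rest − s) over sources s of rest; N(one piece) = 1:
  size 1 → [6]=1
  size 2 → [3,6]=1  [5,6]=1
  size 3 → [3,5,6]=2  [4,5,6]=1
  size 4 → [2,4,5,6]=1  [3,4,5,6]=3
  size 5 → [1,2,4,5,6]=1  [2,3,4,5,6]=4
  first=0(b) contributes 5
  first=3(z) contributes 1
|[w]| = 6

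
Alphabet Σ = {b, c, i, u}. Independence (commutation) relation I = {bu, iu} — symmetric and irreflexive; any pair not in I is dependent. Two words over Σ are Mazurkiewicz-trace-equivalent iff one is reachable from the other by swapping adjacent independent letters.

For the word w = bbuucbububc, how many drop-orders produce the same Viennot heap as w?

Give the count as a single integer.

60

piece 0:b — minimal
piece 1:b rests on {0:b}
piece 2:u — minimal
piece 3:u rests on {2:u}
piece 4:c rests on {1:b, 3:u}
piece 5:b rests on {4:c}
piece 6:u rests on {4:c}
piece 7:b rests on {5:b}
piece 8:u rests on {6:u}
piece 9:b rests on {7:b}
piece 10:c rests on {8:u, 9:b}
minimal pieces: {0:b, 2:u}
ways to finish when only these pieces remain (= sum over removing one remaining piece with nothing left below it):
  1 left: {10}→1
  2 left: {8,10}→1  {9,10}→1
  3 left: {6,8,10}→1  {7,9,10}→1  {8,9,10}→2
  4 left: {5,7,9,10}→1  {6,8,9,10}→3  {7,8,9,10}→3
  5 left: {5,7,8,9,10}→4  {6,7,8,9,10}→6
  6 left: {5,6,7,8,9,10}→10
  7 left: {4,5,6,7,8,9,10}→10
  8 left: {1,4,5,6,7,8,9,10}→10  {3,4,5,6,7,8,9,10}→10
  9 left: {0,1,4,5,6,7,8,9,10}→10  {1,3,4,5,6,7,8,9,10}→20  {2,3,4,5,6,7,8,9,10}→10
  placing 0:b first → 30 extensions
  placing 2:u first → 30 extensions
total linear extensions = 60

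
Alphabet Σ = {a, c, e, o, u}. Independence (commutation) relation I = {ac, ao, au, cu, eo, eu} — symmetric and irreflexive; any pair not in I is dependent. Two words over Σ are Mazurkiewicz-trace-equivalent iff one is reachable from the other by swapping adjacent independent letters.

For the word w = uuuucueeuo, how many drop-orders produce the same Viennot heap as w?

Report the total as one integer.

0(u) covers ∅
1(u) covers 0:u
2(u) covers 1:u
3(u) covers 2:u
4(c) covers ∅
5(u) covers 3:u
6(e) covers 4:c
7(e) covers 6:e
8(u) covers 5:u
9(o) covers 4:c, 8:u
floor of heap: 0:u, 4:c
completions by unplaced set U, small U first (add the entries for U minus each lowest piece of U):
  |U|=1: {7}:1  {9}:1
  |U|=2: {6,7}:1  {7,9}:2  {8,9}:1
  |U|=3: {5,8,9}:1  {6,7,9}:3  {7,8,9}:3
  |U|=4: {3,5,8,9}:1  {4,6,7,9}:3  {5,7,8,9}:4  {6,7,8,9}:6
  |U|=5: {2,3,5,8,9}:1  {3,5,7,8,9}:5  {4,6,7,8,9}:9  {5,6,7,8,9}:10
  |U|=6: {1,2,3,5,8,9}:1  {2,3,5,7,8,9}:6  {3,5,6,7,8,9}:15  {4,5,6,7,8,9}:19
  |U|=7: {0,1,2,3,5,8,9}:1  {1,2,3,5,7,8,9}:7  {2,3,5,6,7,8,9}:21  {3,4,5,6,7,8,9}:34
  |U|=8: {0,1,2,3,5,7,8,9}:8  {1,2,3,5,6,7,8,9}:28  {2,3,4,5,6,7,8,9}:55
  start at 0(u): 83
  start at 4(c): 36
sum over floor = 119

119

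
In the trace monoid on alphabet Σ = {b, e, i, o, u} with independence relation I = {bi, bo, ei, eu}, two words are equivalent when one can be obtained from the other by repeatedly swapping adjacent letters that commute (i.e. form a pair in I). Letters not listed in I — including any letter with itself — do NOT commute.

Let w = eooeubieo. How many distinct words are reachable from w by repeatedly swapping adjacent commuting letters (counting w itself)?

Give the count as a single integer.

#0=e has no predecessor
#1=o depends on [0:e]
#2=o depends on [1:o]
#3=e depends on [2:o]
#4=u depends on [2:o]
#5=b depends on [3:e, 4:u]
#6=i depends on [4:u]
#7=e depends on [5:b]
#8=o depends on [6:i, 7:e]
sources: [0:e]
N(rest) = Σ N(rest − s) over sources s of rest; N(one piece) = 1:
  size 1 → [8]=1
  size 2 → [6,8]=1  [7,8]=1
  size 3 → [5,7,8]=1  [6,7,8]=2
  size 4 → [3,5,7,8]=1  [5,6,7,8]=3
  size 5 → [3,5,6,7,8]=4  [4,5,6,7,8]=3
  size 6 → [3,4,5,6,7,8]=7
  size 7 → [2,3,4,5,6,7,8]=7
  first=0(e) contributes 7

7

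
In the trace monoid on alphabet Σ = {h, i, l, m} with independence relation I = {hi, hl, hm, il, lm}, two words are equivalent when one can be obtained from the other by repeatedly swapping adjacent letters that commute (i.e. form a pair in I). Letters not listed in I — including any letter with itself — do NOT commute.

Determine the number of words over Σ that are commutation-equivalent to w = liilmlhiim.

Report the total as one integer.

840

piece 0:l — minimal
piece 1:i — minimal
piece 2:i rests on {1:i}
piece 3:l rests on {0:l}
piece 4:m rests on {2:i}
piece 5:l rests on {3:l}
piece 6:h — minimal
piece 7:i rests on {4:m}
piece 8:i rests on {7:i}
piece 9:m rests on {8:i}
minimal pieces: {0:l, 1:i, 6:h}
ways to finish when only these pieces remain (= sum over removing one remaining piece with nothing left below it):
  1 left: {5}→1  {6}→1  {9}→1
  2 left: {3,5}→1  {5,6}→2  {5,9}→2  {6,9}→2  {8,9}→1
  3 left: {0,3,5}→1  {3,5,6}→3  {3,5,9}→3  {5,6,9}→6  {5,8,9}→3  {6,8,9}→3  {7,8,9}→1
  4 left: {0,3,5,6}→4  {0,3,5,9}→4  {3,5,6,9}→12  {3,5,8,9}→6  {4,7,8,9}→1  {5,6,8,9}→12  {5,7,8,9}→4  {6,7,8,9}→4
  5 left: {0,3,5,6,9}→20  {0,3,5,8,9}→10  {2,4,7,8,9}→1  {3,5,6,8,9}→30  {3,5,7,8,9}→10  {4,5,7,8,9}→5  {4,6,7,8,9}→5  {5,6,7,8,9}→20
  6 left: {0,3,5,6,8,9}→60  {0,3,5,7,8,9}→20  {1,2,4,7,8,9}→1  {2,4,5,7,8,9}→6  {2,4,6,7,8,9}→6  {3,4,5,7,8,9}→15  {3,5,6,7,8,9}→60  {4,5,6,7,8,9}→30
  7 left: {0,3,4,5,7,8,9}→35  {0,3,5,6,7,8,9}→140  {1,2,4,5,7,8,9}→7  {1,2,4,6,7,8,9}→7  {2,3,4,5,7,8,9}→21  {2,4,5,6,7,8,9}→42  {3,4,5,6,7,8,9}→105
  8 left: {0,2,3,4,5,7,8,9}→56  {0,3,4,5,6,7,8,9}→280  {1,2,3,4,5,7,8,9}→28  {1,2,4,5,6,7,8,9}→56  {2,3,4,5,6,7,8,9}→168
  placing 0:l first → 252 extensions
  placing 1:i first → 504 extensions
  placing 6:h first → 84 extensions
total linear extensions = 840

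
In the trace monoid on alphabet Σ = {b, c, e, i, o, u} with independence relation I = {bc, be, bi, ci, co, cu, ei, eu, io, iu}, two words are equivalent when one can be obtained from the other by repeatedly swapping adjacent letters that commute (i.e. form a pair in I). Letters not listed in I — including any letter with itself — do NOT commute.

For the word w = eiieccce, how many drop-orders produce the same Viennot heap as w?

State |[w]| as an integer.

28

#0=e has no predecessor
#1=i has no predecessor
#2=i depends on [1:i]
#3=e depends on [0:e]
#4=c depends on [3:e]
#5=c depends on [4:c]
#6=c depends on [5:c]
#7=e depends on [6:c]
sources: [0:e, 1:i]
N(rest) = Σ N(rest − s) over sources s of rest; N(one piece) = 1:
  size 1 → [2]=1  [7]=1
  size 2 → [1,2]=1  [2,7]=2  [6,7]=1
  size 3 → [1,2,7]=3  [2,6,7]=3  [5,6,7]=1
  size 4 → [1,2,6,7]=6  [2,5,6,7]=4  [4,5,6,7]=1
  size 5 → [1,2,5,6,7]=10  [2,4,5,6,7]=5  [3,4,5,6,7]=1
  size 6 → [0,3,4,5,6,7]=1  [1,2,4,5,6,7]=15  [2,3,4,5,6,7]=6
  first=0(e) contributes 21
  first=1(i) contributes 7
|[w]| = 28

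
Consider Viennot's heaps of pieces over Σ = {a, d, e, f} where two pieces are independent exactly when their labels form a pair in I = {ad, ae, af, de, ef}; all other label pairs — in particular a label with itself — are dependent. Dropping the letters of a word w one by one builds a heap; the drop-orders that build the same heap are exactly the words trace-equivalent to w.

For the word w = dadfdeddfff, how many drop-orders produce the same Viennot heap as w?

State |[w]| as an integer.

110

drop 0:d onto floor
drop 1:a onto floor
drop 2:d onto {0:d}
drop 3:f onto {2:d}
drop 4:d onto {3:f}
drop 5:e onto floor
drop 6:d onto {4:d}
drop 7:d onto {6:d}
drop 8:f onto {7:d}
drop 9:f onto {8:f}
drop 10:f onto {9:f}
ground layer = {0:d, 1:a, 5:e}
drop-orders for the pieces not yet dropped (sum over which currently-grounded one goes next):
  1 to go: {1} 1  {5} 1  {10} 1
  2 to go: {1,5} 2  {1,10} 2  {5,10} 2  {9,10} 1
  3 to go: {1,5,10} 6  {1,9,10} 3  {5,9,10} 3  {8,9,10} 1
  4 to go: {1,5,9,10} 12  {1,8,9,10} 4  {5,8,9,10} 4  {7,8,9,10} 1
  5 to go: {1,5,8,9,10} 20  {1,7,8,9,10} 5  {5,7,8,9,10} 5  {6,7,8,9,10} 1
  6 to go: {1,5,7,8,9,10} 30  {1,6,7,8,9,10} 6  {4,6,7,8,9,10} 1  {5,6,7,8,9,10} 6
  7 to go: {1,4,6,7,8,9,10} 7  {1,5,6,7,8,9,10} 42  {3,4,6,7,8,9,10} 1  {4,5,6,7,8,9,10} 7
  8 to go: {1,3,4,6,7,8,9,10} 8  {1,4,5,6,7,8,9,10} 56  {2,3,4,6,7,8,9,10} 1  {3,4,5,6,7,8,9,10} 8
  9 to go: {0,2,3,4,6,7,8,9,10} 1  {1,2,3,4,6,7,8,9,10} 9  {1,3,4,5,6,7,8,9,10} 72  {2,3,4,5,6,7,8,9,10} 9
  if 0:d drops first: 90 orders
  if 1:a drops first: 10 orders
  if 5:e drops first: 10 orders
heap linearizations: 110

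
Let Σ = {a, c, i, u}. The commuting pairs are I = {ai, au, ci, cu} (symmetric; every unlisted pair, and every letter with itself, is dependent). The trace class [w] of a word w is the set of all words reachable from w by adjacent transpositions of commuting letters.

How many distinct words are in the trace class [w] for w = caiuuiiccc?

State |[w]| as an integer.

drop 0:c onto floor
drop 1:a onto {0:c}
drop 2:i onto floor
drop 3:u onto {2:i}
drop 4:u onto {3:u}
drop 5:i onto {4:u}
drop 6:i onto {5:i}
drop 7:c onto {1:a}
drop 8:c onto {7:c}
drop 9:c onto {8:c}
ground layer = {0:c, 2:i}
drop-orders for the pieces not yet dropped (sum over which currently-grounded one goes next):
  1 to go: {6} 1  {9} 1
  2 to go: {5,6} 1  {6,9} 2  {8,9} 1
  3 to go: {4,5,6} 1  {5,6,9} 3  {6,8,9} 3  {7,8,9} 1
  4 to go: {1,7,8,9} 1  {3,4,5,6} 1  {4,5,6,9} 4  {5,6,8,9} 6  {6,7,8,9} 4
  5 to go: {0,1,7,8,9} 1  {1,6,7,8,9} 5  {2,3,4,5,6} 1  {3,4,5,6,9} 5  {4,5,6,8,9} 10  {5,6,7,8,9} 10
  6 to go: {0,1,6,7,8,9} 6  {1,5,6,7,8,9} 15  {2,3,4,5,6,9} 6  {3,4,5,6,8,9} 15  {4,5,6,7,8,9} 20
  7 to go: {0,1,5,6,7,8,9} 21  {1,4,5,6,7,8,9} 35  {2,3,4,5,6,8,9} 21  {3,4,5,6,7,8,9} 35
  8 to go: {0,1,4,5,6,7,8,9} 56  {1,3,4,5,6,7,8,9} 70  {2,3,4,5,6,7,8,9} 56
  if 0:c drops first: 126 orders
  if 2:i drops first: 126 orders
heap linearizations: 252

252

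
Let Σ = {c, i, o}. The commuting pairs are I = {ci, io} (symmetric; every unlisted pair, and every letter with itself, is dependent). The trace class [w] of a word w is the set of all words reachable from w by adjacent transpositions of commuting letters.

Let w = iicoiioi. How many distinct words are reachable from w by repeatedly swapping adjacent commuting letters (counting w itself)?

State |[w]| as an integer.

0(i) covers ∅
1(i) covers 0:i
2(c) covers ∅
3(o) covers 2:c
4(i) covers 1:i
5(i) covers 4:i
6(o) covers 3:o
7(i) covers 5:i
floor of heap: 0:i, 2:c
completions by unplaced set U, small U first (add the entries for U minus each lowest piece of U):
  |U|=1: {6}:1  {7}:1
  |U|=2: {3,6}:1  {5,7}:1  {6,7}:2
  |U|=3: {2,3,6}:1  {3,6,7}:3  {4,5,7}:1  {5,6,7}:3
  |U|=4: {1,4,5,7}:1  {2,3,6,7}:4  {3,5,6,7}:6  {4,5,6,7}:4
  |U|=5: {0,1,4,5,7}:1  {1,4,5,6,7}:5  {2,3,5,6,7}:10  {3,4,5,6,7}:10
  |U|=6: {0,1,4,5,6,7}:6  {1,3,4,5,6,7}:15  {2,3,4,5,6,7}:20
  start at 0(i): 35
  start at 2(c): 21
sum over floor = 56

56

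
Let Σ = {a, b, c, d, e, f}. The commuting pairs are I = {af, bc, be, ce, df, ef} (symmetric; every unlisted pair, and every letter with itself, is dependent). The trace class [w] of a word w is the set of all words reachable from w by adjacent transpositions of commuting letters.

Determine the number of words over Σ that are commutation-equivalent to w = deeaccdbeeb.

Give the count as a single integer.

0(d) covers ∅
1(e) covers 0:d
2(e) covers 1:e
3(a) covers 2:e
4(c) covers 3:a
5(c) covers 4:c
6(d) covers 5:c
7(b) covers 6:d
8(e) covers 6:d
9(e) covers 8:e
10(b) covers 7:b
floor of heap: 0:d
completions by unplaced set U, small U first (add the entries for U minus each lowest piece of U):
  |U|=1: {9}:1  {10}:1
  |U|=2: {7,10}:1  {8,9}:1  {9,10}:2
  |U|=3: {7,9,10}:3  {8,9,10}:3
  |U|=4: {7,8,9,10}:6
  |U|=5: {6,7,8,9,10}:6
  |U|=6: {5,6,7,8,9,10}:6
  |U|=7: {4,5,6,7,8,9,10}:6
  |U|=8: {3,4,5,6,7,8,9,10}:6
  |U|=9: {2,3,4,5,6,7,8,9,10}:6
  start at 0(d): 6

6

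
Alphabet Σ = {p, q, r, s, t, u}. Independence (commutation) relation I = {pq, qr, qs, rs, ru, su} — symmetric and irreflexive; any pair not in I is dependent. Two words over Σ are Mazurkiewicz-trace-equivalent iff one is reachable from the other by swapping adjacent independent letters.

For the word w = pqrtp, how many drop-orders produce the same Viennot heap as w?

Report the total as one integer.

0(p) covers ∅
1(q) covers ∅
2(r) covers 0:p
3(t) covers 1:q, 2:r
4(p) covers 3:t
floor of heap: 0:p, 1:q
completions by unplaced set U, small U first (add the entries for U minus each lowest piece of U):
  |U|=1: {4}:1
  |U|=2: {3,4}:1
  |U|=3: {1,3,4}:1  {2,3,4}:1
  start at 0(p): 2
  start at 1(q): 1
sum over floor = 3

3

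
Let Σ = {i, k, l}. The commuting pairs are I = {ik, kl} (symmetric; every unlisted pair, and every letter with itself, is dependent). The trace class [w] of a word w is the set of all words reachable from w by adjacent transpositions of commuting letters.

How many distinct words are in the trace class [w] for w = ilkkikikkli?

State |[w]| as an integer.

462

0(i) covers ∅
1(l) covers 0:i
2(k) covers ∅
3(k) covers 2:k
4(i) covers 1:l
5(k) covers 3:k
6(i) covers 4:i
7(k) covers 5:k
8(k) covers 7:k
9(l) covers 6:i
10(i) covers 9:l
floor of heap: 0:i, 2:k
completions by unplaced set U, small U first (add the entries for U minus each lowest piece of U):
  |U|=1: {8}:1  {10}:1
  |U|=2: {7,8}:1  {8,10}:2  {9,10}:1
  |U|=3: {5,7,8}:1  {6,9,10}:1  {7,8,10}:3  {8,9,10}:3
  |U|=4: {3,5,7,8}:1  {4,6,9,10}:1  {5,7,8,10}:4  {6,8,9,10}:4  {7,8,9,10}:6
  |U|=5: {1,4,6,9,10}:1  {2,3,5,7,8}:1  {3,5,7,8,10}:5  {4,6,8,9,10}:5  {5,7,8,9,10}:10  {6,7,8,9,10}:10
  |U|=6: {0,1,4,6,9,10}:1  {1,4,6,8,9,10}:6  {2,3,5,7,8,10}:6  {3,5,7,8,9,10}:15  {4,6,7,8,9,10}:15  {5,6,7,8,9,10}:20
  |U|=7: {0,1,4,6,8,9,10}:7  {1,4,6,7,8,9,10}:21  {2,3,5,7,8,9,10}:21  {3,5,6,7,8,9,10}:35  {4,5,6,7,8,9,10}:35
  |U|=8: {0,1,4,6,7,8,9,10}:28  {1,4,5,6,7,8,9,10}:56  {2,3,5,6,7,8,9,10}:56  {3,4,5,6,7,8,9,10}:70
  |U|=9: {0,1,4,5,6,7,8,9,10}:84  {1,3,4,5,6,7,8,9,10}:126  {2,3,4,5,6,7,8,9,10}:126
  start at 0(i): 252
  start at 2(k): 210
sum over floor = 462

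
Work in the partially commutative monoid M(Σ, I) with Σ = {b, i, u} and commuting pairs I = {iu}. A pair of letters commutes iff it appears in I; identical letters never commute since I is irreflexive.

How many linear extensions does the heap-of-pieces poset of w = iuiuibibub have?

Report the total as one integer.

piece 0:i — minimal
piece 1:u — minimal
piece 2:i rests on {0:i}
piece 3:u rests on {1:u}
piece 4:i rests on {2:i}
piece 5:b rests on {3:u, 4:i}
piece 6:i rests on {5:b}
piece 7:b rests on {6:i}
piece 8:u rests on {7:b}
piece 9:b rests on {8:u}
minimal pieces: {0:i, 1:u}
ways to finish when only these pieces remain (= sum over removing one remaining piece with nothing left below it):
  1 left: {9}→1
  2 left: {8,9}→1
  3 left: {7,8,9}→1
  4 left: {6,7,8,9}→1
  5 left: {5,6,7,8,9}→1
  6 left: {3,5,6,7,8,9}→1  {4,5,6,7,8,9}→1
  7 left: {1,3,5,6,7,8,9}→1  {2,4,5,6,7,8,9}→1  {3,4,5,6,7,8,9}→2
  8 left: {0,2,4,5,6,7,8,9}→1  {1,3,4,5,6,7,8,9}→3  {2,3,4,5,6,7,8,9}→3
  placing 0:i first → 6 extensions
  placing 1:u first → 4 extensions
total linear extensions = 10

10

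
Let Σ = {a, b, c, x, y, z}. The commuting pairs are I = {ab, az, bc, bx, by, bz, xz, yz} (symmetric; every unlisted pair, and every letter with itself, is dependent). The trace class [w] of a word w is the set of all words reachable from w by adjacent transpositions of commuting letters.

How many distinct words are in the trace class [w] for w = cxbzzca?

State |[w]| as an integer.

21

drop 0:c onto floor
drop 1:x onto {0:c}
drop 2:b onto floor
drop 3:z onto {0:c}
drop 4:z onto {3:z}
drop 5:c onto {1:x, 4:z}
drop 6:a onto {5:c}
ground layer = {0:c, 2:b}
drop-orders for the pieces not yet dropped (sum over which currently-grounded one goes next):
  1 to go: {2} 1  {6} 1
  2 to go: {2,6} 2  {5,6} 1
  3 to go: {1,5,6} 1  {2,5,6} 3  {4,5,6} 1
  4 to go: {1,2,5,6} 4  {1,4,5,6} 2  {2,4,5,6} 4  {3,4,5,6} 1
  5 to go: {1,2,4,5,6} 10  {1,3,4,5,6} 3  {2,3,4,5,6} 5
  if 0:c drops first: 18 orders
  if 2:b drops first: 3 orders
heap linearizations: 21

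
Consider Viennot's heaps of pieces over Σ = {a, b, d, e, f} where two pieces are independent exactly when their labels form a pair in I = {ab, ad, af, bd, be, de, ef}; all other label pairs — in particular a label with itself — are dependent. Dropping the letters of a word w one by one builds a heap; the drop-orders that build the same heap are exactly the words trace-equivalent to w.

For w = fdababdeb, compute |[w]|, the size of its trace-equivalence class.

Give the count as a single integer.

drop 0:f onto floor
drop 1:d onto {0:f}
drop 2:a onto floor
drop 3:b onto {0:f}
drop 4:a onto {2:a}
drop 5:b onto {3:b}
drop 6:d onto {1:d}
drop 7:e onto {4:a}
drop 8:b onto {5:b}
ground layer = {0:f, 2:a}
drop-orders for the pieces not yet dropped (sum over which currently-grounded one goes next):
  1 to go: {6} 1  {7} 1  {8} 1
  2 to go: {1,6} 1  {4,7} 1  {5,8} 1  {6,7} 2  {6,8} 2  {7,8} 2
  3 to go: {1,6,7} 3  {1,6,8} 3  {2,4,7} 1  {3,5,8} 1  {4,6,7} 3  {4,7,8} 3  {5,6,8} 3  {5,7,8} 3  {6,7,8} 6
  4 to go: {1,4,6,7} 6  {1,5,6,8} 6  {1,6,7,8} 12  {2,4,6,7} 4  {2,4,7,8} 4  {3,5,6,8} 4  {3,5,7,8} 4  {4,5,7,8} 6  {4,6,7,8} 12  {5,6,7,8} 12
  5 to go: {1,2,4,6,7} 10  {1,3,5,6,8} 10  {1,4,6,7,8} 30  {1,5,6,7,8} 30  {2,4,5,7,8} 10  {2,4,6,7,8} 20  {3,4,5,7,8} 10  {3,5,6,7,8} 20  {4,5,6,7,8} 30
  6 to go: {0,1,3,5,6,8} 10  {1,2,4,6,7,8} 60  {1,3,5,6,7,8} 60  {1,4,5,6,7,8} 90  {2,3,4,5,7,8} 20  {2,4,5,6,7,8} 60  {3,4,5,6,7,8} 60
  7 to go: {0,1,3,5,6,7,8} 70  {1,2,4,5,6,7,8} 210  {1,3,4,5,6,7,8} 210  {2,3,4,5,6,7,8} 140
  if 0:f drops first: 560 orders
  if 2:a drops first: 280 orders
heap linearizations: 840

840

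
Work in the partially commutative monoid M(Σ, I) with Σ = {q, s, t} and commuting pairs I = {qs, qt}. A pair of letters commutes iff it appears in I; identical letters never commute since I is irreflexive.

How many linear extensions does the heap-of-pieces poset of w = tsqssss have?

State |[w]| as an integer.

0(t) covers ∅
1(s) covers 0:t
2(q) covers ∅
3(s) covers 1:s
4(s) covers 3:s
5(s) covers 4:s
6(s) covers 5:s
floor of heap: 0:t, 2:q
completions by unplaced set U, small U first (add the entries for U minus each lowest piece of U):
  |U|=1: {2}:1  {6}:1
  |U|=2: {2,6}:2  {5,6}:1
  |U|=3: {2,5,6}:3  {4,5,6}:1
  |U|=4: {2,4,5,6}:4  {3,4,5,6}:1
  |U|=5: {1,3,4,5,6}:1  {2,3,4,5,6}:5
  start at 0(t): 6
  start at 2(q): 1
sum over floor = 7

7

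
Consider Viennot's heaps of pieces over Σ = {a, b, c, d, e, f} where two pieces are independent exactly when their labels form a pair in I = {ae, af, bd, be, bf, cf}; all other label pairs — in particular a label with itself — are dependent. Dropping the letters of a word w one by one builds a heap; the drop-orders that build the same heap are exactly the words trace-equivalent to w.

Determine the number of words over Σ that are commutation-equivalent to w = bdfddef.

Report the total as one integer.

drop 0:b onto floor
drop 1:d onto floor
drop 2:f onto {1:d}
drop 3:d onto {2:f}
drop 4:d onto {3:d}
drop 5:e onto {4:d}
drop 6:f onto {5:e}
ground layer = {0:b, 1:d}
drop-orders for the pieces not yet dropped (sum over which currently-grounded one goes next):
  1 to go: {0} 1  {6} 1
  2 to go: {0,6} 2  {5,6} 1
  3 to go: {0,5,6} 3  {4,5,6} 1
  4 to go: {0,4,5,6} 4  {3,4,5,6} 1
  5 to go: {0,3,4,5,6} 5  {2,3,4,5,6} 1
  if 0:b drops first: 1 orders
  if 1:d drops first: 6 orders
heap linearizations: 7

7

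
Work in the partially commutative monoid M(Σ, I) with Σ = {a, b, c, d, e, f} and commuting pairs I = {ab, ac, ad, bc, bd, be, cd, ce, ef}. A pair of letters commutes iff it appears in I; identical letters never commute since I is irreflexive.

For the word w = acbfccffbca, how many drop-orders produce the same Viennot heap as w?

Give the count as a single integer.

piece 0:a — minimal
piece 1:c — minimal
piece 2:b — minimal
piece 3:f rests on {0:a, 1:c, 2:b}
piece 4:c rests on {3:f}
piece 5:c rests on {4:c}
piece 6:f rests on {5:c}
piece 7:f rests on {6:f}
piece 8:b rests on {7:f}
piece 9:c rests on {7:f}
piece 10:a rests on {7:f}
minimal pieces: {0:a, 1:c, 2:b}
ways to finish when only these pieces remain (= sum over removing one remaining piece with nothing left below it):
  1 left: {8}→1  {9}→1  {10}→1
  2 left: {8,9}→2  {8,10}→2  {9,10}→2
  3 left: {8,9,10}→6
  4 left: {7,8,9,10}→6
  5 left: {6,7,8,9,10}→6
  6 left: {5,6,7,8,9,10}→6
  7 left: {4,5,6,7,8,9,10}→6
  8 left: {3,4,5,6,7,8,9,10}→6
  9 left: {0,3,4,5,6,7,8,9,10}→6  {1,3,4,5,6,7,8,9,10}→6  {2,3,4,5,6,7,8,9,10}→6
  placing 0:a first → 12 extensions
  placing 1:c first → 12 extensions
  placing 2:b first → 12 extensions
total linear extensions = 36

36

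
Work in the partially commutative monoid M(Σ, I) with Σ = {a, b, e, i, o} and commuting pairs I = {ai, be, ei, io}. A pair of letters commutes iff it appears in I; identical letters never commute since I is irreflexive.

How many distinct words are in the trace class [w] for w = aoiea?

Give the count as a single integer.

5

0(a) covers ∅
1(o) covers 0:a
2(i) covers ∅
3(e) covers 1:o
4(a) covers 3:e
floor of heap: 0:a, 2:i
completions by unplaced set U, small U first (add the entries for U minus each lowest piece of U):
  |U|=1: {2}:1  {4}:1
  |U|=2: {2,4}:2  {3,4}:1
  |U|=3: {1,3,4}:1  {2,3,4}:3
  start at 0(a): 4
  start at 2(i): 1
sum over floor = 5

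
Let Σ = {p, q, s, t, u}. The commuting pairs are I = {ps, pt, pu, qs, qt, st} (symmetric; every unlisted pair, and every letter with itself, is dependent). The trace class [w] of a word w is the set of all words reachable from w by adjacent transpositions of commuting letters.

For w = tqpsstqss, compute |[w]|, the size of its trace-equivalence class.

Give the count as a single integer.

#0=t has no predecessor
#1=q has no predecessor
#2=p depends on [1:q]
#3=s has no predecessor
#4=s depends on [3:s]
#5=t depends on [0:t]
#6=q depends on [2:p]
#7=s depends on [4:s]
#8=s depends on [7:s]
sources: [0:t, 1:q, 3:s]
N(rest) = Σ N(rest − s) over sources s of rest; N(one piece) = 1:
  size 1 → [5]=1  [6]=1  [8]=1
  size 2 → [0,5]=1  [2,6]=1  [5,6]=2  [5,8]=2  [6,8]=2  [7,8]=1
  size 3 → [0,5,6]=3  [0,5,8]=3  [1,2,6]=1  [2,5,6]=3  [2,6,8]=3  [4,7,8]=1  [5,6,8]=6  [5,7,8]=3  [6,7,8]=3
  size 4 → [0,2,5,6]=6  [0,5,6,8]=12  [0,5,7,8]=6  [1,2,5,6]=4  [1,2,6,8]=4  [2,5,6,8]=12  [2,6,7,8]=6  [3,4,7,8]=1  [4,5,7,8]=4  [4,6,7,8]=4  [5,6,7,8]=12
  size 5 → [0,1,2,5,6]=10  [0,2,5,6,8]=30  [0,4,5,7,8]=10  [0,5,6,7,8]=30  [1,2,5,6,8]=20  [1,2,6,7,8]=10  [2,4,6,7,8]=10  [2,5,6,7,8]=30  [3,4,5,7,8]=5  [3,4,6,7,8]=5  [4,5,6,7,8]=20
  size 6 → [0,1,2,5,6,8]=60  [0,2,5,6,7,8]=90  [0,3,4,5,7,8]=15  [0,4,5,6,7,8]=60  [1,2,4,6,7,8]=20  [1,2,5,6,7,8]=60  [2,3,4,6,7,8]=15  [2,4,5,6,7,8]=60  [3,4,5,6,7,8]=30
  size 7 → [0,1,2,5,6,7,8]=210  [0,2,4,5,6,7,8]=210  [0,3,4,5,6,7,8]=105  [1,2,3,4,6,7,8]=35  [1,2,4,5,6,7,8]=140  [2,3,4,5,6,7,8]=105
  first=0(t) contributes 280
  first=1(q) contributes 420
  first=3(s) contributes 560
|[w]| = 1260

1260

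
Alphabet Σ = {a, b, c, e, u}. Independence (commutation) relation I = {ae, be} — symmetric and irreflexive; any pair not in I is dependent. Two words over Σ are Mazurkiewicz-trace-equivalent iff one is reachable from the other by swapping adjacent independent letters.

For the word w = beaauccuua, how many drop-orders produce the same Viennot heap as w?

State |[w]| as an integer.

#0=b has no predecessor
#1=e has no predecessor
#2=a depends on [0:b]
#3=a depends on [2:a]
#4=u depends on [1:e, 3:a]
#5=c depends on [4:u]
#6=c depends on [5:c]
#7=u depends on [6:c]
#8=u depends on [7:u]
#9=a depends on [8:u]
sources: [0:b, 1:e]
N(rest) = Σ N(rest − s) over sources s of rest; N(one piece) = 1:
  size 1 → [9]=1
  size 2 → [8,9]=1
  size 3 → [7,8,9]=1
  size 4 → [6,7,8,9]=1
  size 5 → [5,6,7,8,9]=1
  size 6 → [4,5,6,7,8,9]=1
  size 7 → [1,4,5,6,7,8,9]=1  [3,4,5,6,7,8,9]=1
  size 8 → [1,3,4,5,6,7,8,9]=2  [2,3,4,5,6,7,8,9]=1
  first=0(b) contributes 3
  first=1(e) contributes 1
|[w]| = 4

4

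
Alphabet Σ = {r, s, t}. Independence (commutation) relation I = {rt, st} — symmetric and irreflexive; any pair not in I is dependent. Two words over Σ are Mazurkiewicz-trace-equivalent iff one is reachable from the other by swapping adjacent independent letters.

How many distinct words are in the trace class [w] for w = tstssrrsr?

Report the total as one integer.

piece 0:t — minimal
piece 1:s — minimal
piece 2:t rests on {0:t}
piece 3:s rests on {1:s}
piece 4:s rests on {3:s}
piece 5:r rests on {4:s}
piece 6:r rests on {5:r}
piece 7:s rests on {6:r}
piece 8:r rests on {7:s}
minimal pieces: {0:t, 1:s}
ways to finish when only these pieces remain (= sum over removing one remaining piece with nothing left below it):
  1 left: {2}→1  {8}→1
  2 left: {0,2}→1  {2,8}→2  {7,8}→1
  3 left: {0,2,8}→3  {2,7,8}→3  {6,7,8}→1
  4 left: {0,2,7,8}→6  {2,6,7,8}→4  {5,6,7,8}→1
  5 left: {0,2,6,7,8}→10  {2,5,6,7,8}→5  {4,5,6,7,8}→1
  6 left: {0,2,5,6,7,8}→15  {2,4,5,6,7,8}→6  {3,4,5,6,7,8}→1
  7 left: {0,2,4,5,6,7,8}→21  {1,3,4,5,6,7,8}→1  {2,3,4,5,6,7,8}→7
  placing 0:t first → 8 extensions
  placing 1:s first → 28 extensions
total linear extensions = 36

36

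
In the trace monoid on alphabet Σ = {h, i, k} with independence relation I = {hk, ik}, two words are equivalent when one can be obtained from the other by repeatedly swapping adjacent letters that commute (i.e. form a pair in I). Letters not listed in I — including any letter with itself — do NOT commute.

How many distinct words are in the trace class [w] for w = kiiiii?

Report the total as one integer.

6

piece 0:k — minimal
piece 1:i — minimal
piece 2:i rests on {1:i}
piece 3:i rests on {2:i}
piece 4:i rests on {3:i}
piece 5:i rests on {4:i}
minimal pieces: {0:k, 1:i}
ways to finish when only these pieces remain (= sum over removing one remaining piece with nothing left below it):
  1 left: {0}→1  {5}→1
  2 left: {0,5}→2  {4,5}→1
  3 left: {0,4,5}→3  {3,4,5}→1
  4 left: {0,3,4,5}→4  {2,3,4,5}→1
  placing 0:k first → 1 extensions
  placing 1:i first → 5 extensions
total linear extensions = 6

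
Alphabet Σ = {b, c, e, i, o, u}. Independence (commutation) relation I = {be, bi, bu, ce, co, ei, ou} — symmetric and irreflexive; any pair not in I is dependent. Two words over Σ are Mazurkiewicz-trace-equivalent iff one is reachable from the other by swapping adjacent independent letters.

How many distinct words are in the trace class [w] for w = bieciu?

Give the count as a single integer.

0(b) covers ∅
1(i) covers ∅
2(e) covers ∅
3(c) covers 0:b, 1:i
4(i) covers 3:c
5(u) covers 2:e, 4:i
floor of heap: 0:b, 1:i, 2:e
completions by unplaced set U, small U first (add the entries for U minus each lowest piece of U):
  |U|=1: {5}:1
  |U|=2: {2,5}:1  {4,5}:1
  |U|=3: {2,4,5}:2  {3,4,5}:1
  |U|=4: {0,3,4,5}:1  {1,3,4,5}:1  {2,3,4,5}:3
  start at 0(b): 4
  start at 1(i): 4
  start at 2(e): 2
sum over floor = 10

10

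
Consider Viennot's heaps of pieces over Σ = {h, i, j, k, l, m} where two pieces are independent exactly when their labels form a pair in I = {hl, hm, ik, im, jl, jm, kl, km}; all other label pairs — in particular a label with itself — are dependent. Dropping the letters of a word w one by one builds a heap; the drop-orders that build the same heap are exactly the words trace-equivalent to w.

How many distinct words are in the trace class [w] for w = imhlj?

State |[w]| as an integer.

0(i) covers ∅
1(m) covers ∅
2(h) covers 0:i
3(l) covers 0:i, 1:m
4(j) covers 2:h
floor of heap: 0:i, 1:m
completions by unplaced set U, small U first (add the entries for U minus each lowest piece of U):
  |U|=1: {3}:1  {4}:1
  |U|=2: {1,3}:1  {2,4}:1  {3,4}:2
  |U|=3: {1,3,4}:3  {2,3,4}:3
  start at 0(i): 6
  start at 1(m): 3
sum over floor = 9

9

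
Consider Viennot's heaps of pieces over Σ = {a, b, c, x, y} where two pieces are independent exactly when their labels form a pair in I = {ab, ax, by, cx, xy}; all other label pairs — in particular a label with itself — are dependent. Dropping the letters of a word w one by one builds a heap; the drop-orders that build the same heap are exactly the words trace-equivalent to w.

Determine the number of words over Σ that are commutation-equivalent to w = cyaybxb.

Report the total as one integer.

0(c) covers ∅
1(y) covers 0:c
2(a) covers 1:y
3(y) covers 2:a
4(b) covers 0:c
5(x) covers 4:b
6(b) covers 5:x
floor of heap: 0:c
completions by unplaced set U, small U first (add the entries for U minus each lowest piece of U):
  |U|=1: {3}:1  {6}:1
  |U|=2: {2,3}:1  {3,6}:2  {5,6}:1
  |U|=3: {1,2,3}:1  {2,3,6}:3  {3,5,6}:3  {4,5,6}:1
  |U|=4: {1,2,3,6}:4  {2,3,5,6}:6  {3,4,5,6}:4
  |U|=5: {1,2,3,5,6}:10  {2,3,4,5,6}:10
  start at 0(c): 20

20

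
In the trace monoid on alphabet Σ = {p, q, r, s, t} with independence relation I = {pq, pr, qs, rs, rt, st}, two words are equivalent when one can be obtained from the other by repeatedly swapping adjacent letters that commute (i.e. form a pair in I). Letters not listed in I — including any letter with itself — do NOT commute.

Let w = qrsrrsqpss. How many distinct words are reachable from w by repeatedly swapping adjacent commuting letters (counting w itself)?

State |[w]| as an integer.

0(q) covers ∅
1(r) covers 0:q
2(s) covers ∅
3(r) covers 1:r
4(r) covers 3:r
5(s) covers 2:s
6(q) covers 4:r
7(p) covers 5:s
8(s) covers 7:p
9(s) covers 8:s
floor of heap: 0:q, 2:s
completions by unplaced set U, small U first (add the entries for U minus each lowest piece of U):
  |U|=1: {6}:1  {9}:1
  |U|=2: {4,6}:1  {6,9}:2  {8,9}:1
  |U|=3: {3,4,6}:1  {4,6,9}:3  {6,8,9}:3  {7,8,9}:1
  |U|=4: {1,3,4,6}:1  {3,4,6,9}:4  {4,6,8,9}:6  {5,7,8,9}:1  {6,7,8,9}:4
  |U|=5: {0,1,3,4,6}:1  {1,3,4,6,9}:5  {2,5,7,8,9}:1  {3,4,6,8,9}:10  {4,6,7,8,9}:10  {5,6,7,8,9}:5
  |U|=6: {0,1,3,4,6,9}:6  {1,3,4,6,8,9}:15  {2,5,6,7,8,9}:6  {3,4,6,7,8,9}:20  {4,5,6,7,8,9}:15
  |U|=7: {0,1,3,4,6,8,9}:21  {1,3,4,6,7,8,9}:35  {2,4,5,6,7,8,9}:21  {3,4,5,6,7,8,9}:35
  |U|=8: {0,1,3,4,6,7,8,9}:56  {1,3,4,5,6,7,8,9}:70  {2,3,4,5,6,7,8,9}:56
  start at 0(q): 126
  start at 2(s): 126
sum over floor = 252

252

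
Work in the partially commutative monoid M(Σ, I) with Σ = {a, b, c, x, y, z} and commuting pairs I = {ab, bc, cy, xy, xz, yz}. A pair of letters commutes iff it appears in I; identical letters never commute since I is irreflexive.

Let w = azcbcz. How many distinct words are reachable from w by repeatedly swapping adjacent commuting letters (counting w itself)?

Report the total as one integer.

3

#0=a has no predecessor
#1=z depends on [0:a]
#2=c depends on [1:z]
#3=b depends on [1:z]
#4=c depends on [2:c]
#5=z depends on [3:b, 4:c]
sources: [0:a]
N(rest) = Σ N(rest − s) over sources s of rest; N(one piece) = 1:
  size 1 → [5]=1
  size 2 → [3,5]=1  [4,5]=1
  size 3 → [2,4,5]=1  [3,4,5]=2
  size 4 → [2,3,4,5]=3
  first=0(a) contributes 3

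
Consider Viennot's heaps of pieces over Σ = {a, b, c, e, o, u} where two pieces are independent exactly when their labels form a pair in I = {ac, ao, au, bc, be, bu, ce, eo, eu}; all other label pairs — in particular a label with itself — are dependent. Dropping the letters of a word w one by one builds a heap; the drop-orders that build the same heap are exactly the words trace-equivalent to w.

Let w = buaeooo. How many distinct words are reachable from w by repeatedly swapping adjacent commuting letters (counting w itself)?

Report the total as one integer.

piece 0:b — minimal
piece 1:u — minimal
piece 2:a rests on {0:b}
piece 3:e rests on {2:a}
piece 4:o rests on {0:b, 1:u}
piece 5:o rests on {4:o}
piece 6:o rests on {5:o}
minimal pieces: {0:b, 1:u}
ways to finish when only these pieces remain (= sum over removing one remaining piece with nothing left below it):
  1 left: {3}→1  {6}→1
  2 left: {2,3}→1  {3,6}→2  {5,6}→1
  3 left: {2,3,6}→3  {3,5,6}→3  {4,5,6}→1
  4 left: {1,4,5,6}→1  {2,3,5,6}→6  {3,4,5,6}→4
  5 left: {1,3,4,5,6}→5  {2,3,4,5,6}→10
  placing 0:b first → 15 extensions
  placing 1:u first → 10 extensions
total linear extensions = 25

25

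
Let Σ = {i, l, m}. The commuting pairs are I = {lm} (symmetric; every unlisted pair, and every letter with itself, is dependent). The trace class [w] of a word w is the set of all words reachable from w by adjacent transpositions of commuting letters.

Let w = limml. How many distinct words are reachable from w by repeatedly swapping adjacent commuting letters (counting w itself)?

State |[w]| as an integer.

#0=l has no predecessor
#1=i depends on [0:l]
#2=m depends on [1:i]
#3=m depends on [2:m]
#4=l depends on [1:i]
sources: [0:l]
N(rest) = Σ N(rest − s) over sources s of rest; N(one piece) = 1:
  size 1 → [3]=1  [4]=1
  size 2 → [2,3]=1  [3,4]=2
  size 3 → [2,3,4]=3
  first=0(l) contributes 3

3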